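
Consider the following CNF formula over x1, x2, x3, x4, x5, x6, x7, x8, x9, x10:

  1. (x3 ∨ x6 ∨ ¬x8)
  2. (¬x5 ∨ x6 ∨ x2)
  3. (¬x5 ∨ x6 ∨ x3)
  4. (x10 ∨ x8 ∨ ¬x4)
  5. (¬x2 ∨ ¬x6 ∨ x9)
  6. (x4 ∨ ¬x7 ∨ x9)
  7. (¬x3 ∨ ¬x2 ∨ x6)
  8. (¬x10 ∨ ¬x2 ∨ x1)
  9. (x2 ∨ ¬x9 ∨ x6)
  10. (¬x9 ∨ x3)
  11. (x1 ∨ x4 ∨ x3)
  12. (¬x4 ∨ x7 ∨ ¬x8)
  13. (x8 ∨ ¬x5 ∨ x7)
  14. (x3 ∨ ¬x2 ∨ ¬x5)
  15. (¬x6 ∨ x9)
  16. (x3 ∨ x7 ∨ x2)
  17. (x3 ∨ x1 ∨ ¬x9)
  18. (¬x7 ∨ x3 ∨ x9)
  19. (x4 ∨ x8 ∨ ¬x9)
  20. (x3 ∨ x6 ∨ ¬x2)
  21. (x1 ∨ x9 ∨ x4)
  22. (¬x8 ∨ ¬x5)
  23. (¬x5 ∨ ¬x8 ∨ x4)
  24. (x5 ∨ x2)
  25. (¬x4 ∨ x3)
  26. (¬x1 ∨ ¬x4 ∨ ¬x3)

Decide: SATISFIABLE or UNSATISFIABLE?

SATISFIABLE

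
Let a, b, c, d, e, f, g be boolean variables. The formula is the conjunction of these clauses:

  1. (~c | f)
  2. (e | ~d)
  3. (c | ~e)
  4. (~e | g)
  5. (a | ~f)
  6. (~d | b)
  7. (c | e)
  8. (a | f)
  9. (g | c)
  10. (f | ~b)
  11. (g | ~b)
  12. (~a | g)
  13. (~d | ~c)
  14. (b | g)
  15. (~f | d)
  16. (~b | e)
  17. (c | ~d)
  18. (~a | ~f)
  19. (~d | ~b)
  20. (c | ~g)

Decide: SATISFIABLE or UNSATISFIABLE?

c = True:
  propagation gives f=True, a=True; an empty clause results — contradiction.
c = False:
  propagation gives e=False; an empty clause results — contradiction.
Every branch closes, so no satisfying assignment exists.

UNSATISFIABLE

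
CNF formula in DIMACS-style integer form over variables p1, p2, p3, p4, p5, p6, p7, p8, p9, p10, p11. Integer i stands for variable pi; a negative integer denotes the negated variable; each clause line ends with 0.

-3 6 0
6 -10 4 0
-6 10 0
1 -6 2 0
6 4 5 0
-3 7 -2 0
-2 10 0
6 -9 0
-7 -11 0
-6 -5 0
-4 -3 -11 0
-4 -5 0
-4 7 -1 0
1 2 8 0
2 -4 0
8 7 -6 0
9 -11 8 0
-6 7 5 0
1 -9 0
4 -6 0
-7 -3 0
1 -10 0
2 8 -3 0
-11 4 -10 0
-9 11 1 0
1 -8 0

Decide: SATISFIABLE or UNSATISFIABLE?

SATISFIABLE

Pure literal: p3 appears only negated; assign p3 = False.
Branch on p1: take p1 = True.
Try p2 = False.
  then p4 is forced to False.
  then p6 is forced to False.
  then p10 is forced to False.
  then p5 is forced to True.
  then p9 is forced to False.
Try p7 = False.
For the remaining variables, p8 = False, p11 = False works.
Every clause has at least one true literal under this assignment.
So p1=True, p2=False, p3=False, p4=False, p5=True, p6=False, p7=False, p8=False, p9=False, p10=False, p11=False is a satisfying assignment.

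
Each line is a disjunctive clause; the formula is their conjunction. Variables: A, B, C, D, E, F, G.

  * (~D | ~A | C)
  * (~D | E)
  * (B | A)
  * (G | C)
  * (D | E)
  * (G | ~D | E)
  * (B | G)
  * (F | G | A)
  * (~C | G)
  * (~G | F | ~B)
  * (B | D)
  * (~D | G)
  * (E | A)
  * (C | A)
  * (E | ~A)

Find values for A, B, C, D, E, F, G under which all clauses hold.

A=False, B=True, C=True, D=False, E=True, F=True, G=True

Pure literal: E appears only positively; assign E = True.
F occurs only positively in the remaining clauses — set F = True.
Set A = False and propagate.
  then B is forced to True.
  then C is forced to True.
  then G is forced to True.
D is now unconstrained; take D = False.
Check each clause:
  1. (~A | C | ~D) — C is true.
  2. (~D | E) — ~D is true.
  3. (B | A) — B is true.
  4. (G | C) — C is true.
  5. (D | E) — E is true.
  6. (E | ~D | G) — ~D is true.
  7. (G | B) — B is true.
  8. (G | F | A) — F is true.
  9. (G | ~C) — G is true.
  10. (~G | F | ~B) — F is true.
  11. (D | B) — B is true.
  12. (G | ~D) — ~D is true.
  13. (A | E) — E is true.
  14. (C | A) — C is true.
  15. (~A | E) — E is true.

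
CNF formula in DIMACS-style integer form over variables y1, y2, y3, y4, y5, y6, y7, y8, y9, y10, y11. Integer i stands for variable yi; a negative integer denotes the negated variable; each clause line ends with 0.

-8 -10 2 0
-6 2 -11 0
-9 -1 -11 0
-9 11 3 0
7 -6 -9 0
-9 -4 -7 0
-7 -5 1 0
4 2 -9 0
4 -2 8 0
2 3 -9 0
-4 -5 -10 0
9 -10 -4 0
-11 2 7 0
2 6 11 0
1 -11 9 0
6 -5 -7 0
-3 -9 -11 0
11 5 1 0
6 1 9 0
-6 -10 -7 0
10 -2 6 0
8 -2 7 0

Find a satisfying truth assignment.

Branch on y1: take y1 = True.
Branch on y2: take y2 = False.
Set y3 = False and propagate.
  then y9 is forced to False.
For the remaining variables, y4 = False, y5 = True, y6 = True, y7 = True, y8 = False, y10 = False, y11 = False works.
Every clause has at least one true literal under this assignment.

y1=True, y2=False, y3=False, y4=False, y5=True, y6=True, y7=True, y8=False, y9=False, y10=False, y11=False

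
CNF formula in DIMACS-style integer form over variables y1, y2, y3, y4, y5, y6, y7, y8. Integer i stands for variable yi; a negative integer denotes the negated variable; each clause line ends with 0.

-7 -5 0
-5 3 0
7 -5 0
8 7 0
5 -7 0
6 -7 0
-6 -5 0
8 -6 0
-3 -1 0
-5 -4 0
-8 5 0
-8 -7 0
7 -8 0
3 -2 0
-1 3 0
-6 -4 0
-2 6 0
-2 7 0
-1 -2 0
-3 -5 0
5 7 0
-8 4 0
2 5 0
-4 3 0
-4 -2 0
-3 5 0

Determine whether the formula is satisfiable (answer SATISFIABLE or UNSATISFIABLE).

UNSATISFIABLE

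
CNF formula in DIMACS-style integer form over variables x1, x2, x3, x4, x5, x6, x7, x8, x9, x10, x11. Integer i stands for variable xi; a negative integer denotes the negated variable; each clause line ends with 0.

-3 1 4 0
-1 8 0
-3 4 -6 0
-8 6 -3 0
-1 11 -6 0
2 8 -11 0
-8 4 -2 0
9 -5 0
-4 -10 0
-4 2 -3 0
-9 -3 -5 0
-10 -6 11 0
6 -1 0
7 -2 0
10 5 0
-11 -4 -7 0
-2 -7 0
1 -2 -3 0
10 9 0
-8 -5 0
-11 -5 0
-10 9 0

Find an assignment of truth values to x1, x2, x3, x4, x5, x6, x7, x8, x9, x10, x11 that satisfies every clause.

x1=False  x2=False  x3=False  x4=True  x5=True  x6=True  x7=True  x8=False  x9=True  x10=False  x11=False

x3 occurs only negated in the remaining clauses — set x3 = False.
Branch on x1: take x1 = False.
Try x2 = False.
Try x4 = True.
  then x10 is forced to False.
  then x5 is forced to True.
  then x9 is forced to True.
  then x8 is forced to False.
  then x11 is forced to False.
x6, x7 are now unconstrained; take x6 = True, x7 = True.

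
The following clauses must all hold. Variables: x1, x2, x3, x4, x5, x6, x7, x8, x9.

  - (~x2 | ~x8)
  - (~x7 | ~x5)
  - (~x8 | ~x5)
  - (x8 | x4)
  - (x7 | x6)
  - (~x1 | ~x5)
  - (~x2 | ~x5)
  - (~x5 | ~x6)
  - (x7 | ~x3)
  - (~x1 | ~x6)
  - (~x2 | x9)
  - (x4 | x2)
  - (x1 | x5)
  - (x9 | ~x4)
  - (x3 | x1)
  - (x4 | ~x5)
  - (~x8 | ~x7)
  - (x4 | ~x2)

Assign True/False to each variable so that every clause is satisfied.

x1=True, x2=True, x3=True, x4=True, x5=False, x6=False, x7=True, x8=False, x9=True

Check each clause:
  1. (~x2 | ~x8) — ~x8 is true.
  2. (~x5 | ~x7) — ~x5 is true.
  3. (~x8 | ~x5) — ~x8 is true.
  4. (x8 | x4) — x4 is true.
  5. (x6 | x7) — x7 is true.
  6. (~x5 | ~x1) — ~x5 is true.
  7. (~x5 | ~x2) — ~x5 is true.
  8. (~x5 | ~x6) — ~x6 is true.
  9. (~x3 | x7) — x7 is true.
  10. (~x6 | ~x1) — ~x6 is true.
  11. (x9 | ~x2) — x9 is true.
  12. (x2 | x4) — x2 is true.
  13. (x5 | x1) — x1 is true.
  14. (x9 | ~x4) — x9 is true.
  15. (x1 | x3) — x1 is true.
  16. (~x5 | x4) — ~x5 is true.
  17. (~x7 | ~x8) — ~x8 is true.
  18. (~x2 | x4) — x4 is true.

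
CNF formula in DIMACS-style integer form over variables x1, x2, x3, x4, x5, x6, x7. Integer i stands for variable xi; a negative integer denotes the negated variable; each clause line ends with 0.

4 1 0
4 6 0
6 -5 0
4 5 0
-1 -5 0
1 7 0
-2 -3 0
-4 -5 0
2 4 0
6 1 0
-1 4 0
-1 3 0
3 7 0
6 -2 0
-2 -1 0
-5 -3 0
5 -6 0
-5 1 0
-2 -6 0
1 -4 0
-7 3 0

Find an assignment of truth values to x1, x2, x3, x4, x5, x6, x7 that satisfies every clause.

x1=1, x2=0, x3=1, x4=1, x5=0, x6=0, x7=0

Check each clause:
  1. (x1 OR x4) — x1 is true.
  2. (x4 OR x6) — x4 is true.
  3. (NOT x5 OR x6) — NOT x5 is true.
  4. (x4 OR x5) — x4 is true.
  5. (NOT x1 OR NOT x5) — NOT x5 is true.
  6. (x1 OR x7) — x1 is true.
  7. (NOT x3 OR NOT x2) — NOT x2 is true.
  8. (NOT x5 OR NOT x4) — NOT x5 is true.
  9. (x2 OR x4) — x4 is true.
  10. (x6 OR x1) — x1 is true.
  11. (NOT x1 OR x4) — x4 is true.
  12. (NOT x1 OR x3) — x3 is true.
  13. (x7 OR x3) — x3 is true.
  14. (NOT x2 OR x6) — NOT x2 is true.
  15. (NOT x1 OR NOT x2) — NOT x2 is true.
  16. (NOT x3 OR NOT x5) — NOT x5 is true.
  17. (NOT x6 OR x5) — NOT x6 is true.
  18. (NOT x5 OR x1) — x1 is true.
  19. (NOT x2 OR NOT x6) — NOT x6 is true.
  20. (NOT x4 OR x1) — x1 is true.
  21. (NOT x7 OR x3) — NOT x7 is true.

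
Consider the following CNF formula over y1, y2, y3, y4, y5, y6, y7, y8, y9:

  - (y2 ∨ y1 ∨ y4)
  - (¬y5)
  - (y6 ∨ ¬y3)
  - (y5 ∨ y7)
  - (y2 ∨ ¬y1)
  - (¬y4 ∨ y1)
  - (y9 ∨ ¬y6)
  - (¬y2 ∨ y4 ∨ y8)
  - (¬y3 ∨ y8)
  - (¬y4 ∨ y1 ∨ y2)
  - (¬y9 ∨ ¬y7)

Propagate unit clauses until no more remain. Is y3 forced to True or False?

False

(¬y5) is a unit clause: y5 = False.
In (y7 ∨ y5), y5 is now false; y7 must hold, so y7 = True.
(¬y9 ∨ ¬y7): since y7 = True, the clause reduces to (¬y9). y9 = False.
In (¬y6 ∨ y9), y9 is now false; ¬y6 must hold, so y6 = False.
(¬y3 ∨ y6) with y6 = False leaves only ¬y3, so y3 = False.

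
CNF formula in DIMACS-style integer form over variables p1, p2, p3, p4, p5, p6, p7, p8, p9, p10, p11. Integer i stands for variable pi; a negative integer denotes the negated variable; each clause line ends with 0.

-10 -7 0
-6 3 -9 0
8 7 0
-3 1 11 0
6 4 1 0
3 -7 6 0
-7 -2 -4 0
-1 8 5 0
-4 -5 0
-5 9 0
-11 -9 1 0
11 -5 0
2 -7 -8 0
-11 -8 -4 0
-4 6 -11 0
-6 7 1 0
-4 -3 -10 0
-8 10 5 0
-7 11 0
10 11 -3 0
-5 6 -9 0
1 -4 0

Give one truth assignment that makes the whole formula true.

p1=T  p2=F  p3=T  p4=F  p5=T  p6=T  p7=T  p8=F  p9=T  p10=F  p11=T

Check each clause:
  1. {¬p10, ¬p7} — ¬p10 is true.
  2. {p3, ¬p9, ¬p6} — p3 is true.
  3. {p8, p7} — p7 is true.
  4. {p1, ¬p3, p11} — p1 is true.
  5. {p6, p4, p1} — p1 is true.
  6. {¬p7, p6, p3} — p3 is true.
  7. {¬p4, ¬p7, ¬p2} — ¬p4 is true.
  8. {p8, p5, ¬p1} — p5 is true.
  9. {¬p5, ¬p4} — ¬p4 is true.
  10. {¬p5, p9} — p9 is true.
  11. {¬p9, ¬p11, p1} — p1 is true.
  12. {p11, ¬p5} — p11 is true.
  13. {¬p8, ¬p7, p2} — ¬p8 is true.
  14. {¬p4, ¬p11, ¬p8} — ¬p8 is true.
  15. {¬p11, p6, ¬p4} — ¬p4 is true.
  16. {p1, p7, ¬p6} — p1 is true.
  17. {¬p10, ¬p4, ¬p3} — ¬p4 is true.
  18. {p10, p5, ¬p8} — ¬p8 is true.
  19. {p11, ¬p7} — p11 is true.
  20. {p11, p10, ¬p3} — p11 is true.
  21. {¬p5, ¬p9, p6} — p6 is true.
  22. {p1, ¬p4} — p1 is true.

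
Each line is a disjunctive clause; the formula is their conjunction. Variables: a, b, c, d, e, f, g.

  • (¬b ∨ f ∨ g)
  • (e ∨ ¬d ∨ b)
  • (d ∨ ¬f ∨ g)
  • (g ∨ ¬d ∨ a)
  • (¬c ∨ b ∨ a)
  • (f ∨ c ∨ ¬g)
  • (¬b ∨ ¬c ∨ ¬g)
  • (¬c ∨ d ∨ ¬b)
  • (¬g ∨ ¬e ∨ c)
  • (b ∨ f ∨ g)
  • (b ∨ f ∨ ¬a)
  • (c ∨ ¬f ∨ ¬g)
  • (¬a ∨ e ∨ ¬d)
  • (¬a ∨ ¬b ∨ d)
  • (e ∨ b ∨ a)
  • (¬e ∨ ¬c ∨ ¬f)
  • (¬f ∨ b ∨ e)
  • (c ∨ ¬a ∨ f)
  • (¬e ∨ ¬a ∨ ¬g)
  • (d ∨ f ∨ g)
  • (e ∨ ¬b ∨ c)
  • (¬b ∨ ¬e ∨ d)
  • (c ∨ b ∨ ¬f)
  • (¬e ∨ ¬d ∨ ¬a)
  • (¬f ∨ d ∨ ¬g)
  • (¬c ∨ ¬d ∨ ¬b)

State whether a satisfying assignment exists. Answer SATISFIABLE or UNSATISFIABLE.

UNSATISFIABLE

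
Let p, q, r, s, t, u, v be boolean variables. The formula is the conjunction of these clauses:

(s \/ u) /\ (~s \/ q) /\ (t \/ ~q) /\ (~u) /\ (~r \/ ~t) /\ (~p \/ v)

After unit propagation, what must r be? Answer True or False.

(~u) stands alone — u = False.
In (s \/ u), u is now false; s must hold, so s = True.
In (~s \/ q), ~s is now false; q must hold, so q = True.
In (~q \/ t), ~q is now false; t must hold, so t = True.
(~r \/ ~t) with t = True leaves only ~r, so r = False.

False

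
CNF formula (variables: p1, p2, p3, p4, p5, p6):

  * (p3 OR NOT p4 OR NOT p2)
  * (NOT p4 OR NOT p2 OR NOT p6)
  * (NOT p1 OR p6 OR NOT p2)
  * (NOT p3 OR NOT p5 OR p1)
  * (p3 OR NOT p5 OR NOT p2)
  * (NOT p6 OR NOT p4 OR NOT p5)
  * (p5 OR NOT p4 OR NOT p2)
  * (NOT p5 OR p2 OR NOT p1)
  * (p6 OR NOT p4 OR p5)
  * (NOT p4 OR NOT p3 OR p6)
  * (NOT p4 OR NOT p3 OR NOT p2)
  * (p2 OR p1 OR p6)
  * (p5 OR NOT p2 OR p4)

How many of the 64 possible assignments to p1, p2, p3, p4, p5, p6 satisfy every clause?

12

Split on p2, then p4.
  p2=T, p4=T: a clause becomes empty — 0.
  p2=T, p4=F: remaining (p1,p3,p5,p6) ∈ {(T,T,T,T)} — 1.
  p2=F, p4=T: remaining (p1,p3,p5,p6) ∈ {(F,F,F,T); (F,T,F,T); (T,F,F,T); (T,T,F,T)} — 4.
  p2=F, p4=F: 7 of the 16 assignments to (p1,p3,p5,p6) work.
Total: 0 + 1 + 4 + 7 = 12.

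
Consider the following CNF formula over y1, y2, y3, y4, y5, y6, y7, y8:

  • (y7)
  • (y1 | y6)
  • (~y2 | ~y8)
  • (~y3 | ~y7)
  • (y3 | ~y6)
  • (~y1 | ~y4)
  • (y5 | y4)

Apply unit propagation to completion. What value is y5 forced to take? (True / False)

(y7) stands alone — y7 = True.
From (~y3 | ~y7) and y7 = True: y3 = False.
From (y3 | ~y6) and y3 = False: y6 = False.
From (y1 | y6) and y6 = False: y1 = True.
In (~y1 | ~y4), ~y1 is now false; ~y4 must hold, so y4 = False.
From (y5 | y4) and y4 = False: y5 = True.

True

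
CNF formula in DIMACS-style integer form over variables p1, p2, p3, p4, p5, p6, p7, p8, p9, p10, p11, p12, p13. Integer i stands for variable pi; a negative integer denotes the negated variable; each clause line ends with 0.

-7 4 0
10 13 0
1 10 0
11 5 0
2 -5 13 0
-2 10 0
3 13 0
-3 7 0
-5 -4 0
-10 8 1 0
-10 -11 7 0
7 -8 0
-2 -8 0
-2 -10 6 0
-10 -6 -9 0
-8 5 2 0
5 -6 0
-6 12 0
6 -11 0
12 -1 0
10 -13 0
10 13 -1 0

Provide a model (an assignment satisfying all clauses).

p1=True, p2=False, p3=False, p4=False, p5=True, p6=False, p7=False, p8=False, p9=False, p10=True, p11=False, p12=True, p13=True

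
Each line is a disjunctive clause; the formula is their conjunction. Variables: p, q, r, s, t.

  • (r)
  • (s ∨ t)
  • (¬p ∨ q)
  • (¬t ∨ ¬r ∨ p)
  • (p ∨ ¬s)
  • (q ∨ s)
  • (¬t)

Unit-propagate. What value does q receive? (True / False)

True

(r) is a unit clause: r = True.
(¬t) stands alone — t = False.
(s ∨ t) with t = False leaves only s, so s = True.
(¬s ∨ p) with s = True leaves only p, so p = True.
In (¬p ∨ q), ¬p is now false; q must hold, so q = True.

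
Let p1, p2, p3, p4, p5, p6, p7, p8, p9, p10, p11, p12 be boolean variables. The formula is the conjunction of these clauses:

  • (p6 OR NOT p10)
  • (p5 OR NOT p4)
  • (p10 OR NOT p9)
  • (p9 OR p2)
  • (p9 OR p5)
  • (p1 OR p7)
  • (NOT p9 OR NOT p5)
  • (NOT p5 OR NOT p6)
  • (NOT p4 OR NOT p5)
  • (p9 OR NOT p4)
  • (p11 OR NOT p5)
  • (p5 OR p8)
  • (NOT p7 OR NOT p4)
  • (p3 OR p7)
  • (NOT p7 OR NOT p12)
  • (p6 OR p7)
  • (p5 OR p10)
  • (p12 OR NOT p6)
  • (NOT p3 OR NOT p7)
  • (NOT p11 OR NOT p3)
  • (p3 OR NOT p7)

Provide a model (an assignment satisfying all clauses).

Pure literal: p1 appears only positively; assign p1 = True.
Pure literal: p4 appears only negated; assign p4 = False.
Branch on p2: take p2 = False.
  then p9 is forced to True.
  then p10 is forced to True.
  then p6 is forced to True.
  then p5 is forced to False.
  then p8 is forced to True.
  then p12 is forced to True.
  then p7 is forced to False.
  then p3 is forced to True.
  then p11 is forced to False.
Every clause has at least one true literal under this assignment.
Check each clause:
  1. (NOT p10 OR p6) — p6 is true.
  2. (p5 OR NOT p4) — NOT p4 is true.
  3. (NOT p9 OR p10) — p10 is true.
  4. (p2 OR p9) — p9 is true.
  5. (p9 OR p5) — p9 is true.
  6. (p7 OR p1) — p1 is true.
  7. (NOT p9 OR NOT p5) — NOT p5 is true.
  8. (NOT p5 OR NOT p6) — NOT p5 is true.
  9. (NOT p4 OR NOT p5) — NOT p5 is true.
  10. (p9 OR NOT p4) — p9 is true.
  11. (NOT p5 OR p11) — NOT p5 is true.
  12. (p8 OR p5) — p8 is true.
  13. (NOT p4 OR NOT p7) — NOT p7 is true.
  14. (p7 OR p3) — p3 is true.
  15. (NOT p7 OR NOT p12) — NOT p7 is true.
  16. (p7 OR p6) — p6 is true.
  17. (p5 OR p10) — p10 is true.
  18. (p12 OR NOT p6) — p12 is true.
  19. (NOT p3 OR NOT p7) — NOT p7 is true.
  20. (NOT p11 OR NOT p3) — NOT p11 is true.
  21. (p3 OR NOT p7) — NOT p7 is true.

p1=1  p2=0  p3=1  p4=0  p5=0  p6=1  p7=0  p8=1  p9=1  p10=1  p11=0  p12=1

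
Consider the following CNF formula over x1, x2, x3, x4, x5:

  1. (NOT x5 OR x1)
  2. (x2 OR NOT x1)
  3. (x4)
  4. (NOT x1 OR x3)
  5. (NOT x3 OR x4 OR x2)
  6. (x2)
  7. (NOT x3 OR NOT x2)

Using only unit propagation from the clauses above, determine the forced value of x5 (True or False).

False

(x4) stands alone — x4 = True.
(x2) is a unit clause: x2 = True.
From (NOT x3 OR NOT x2) and x2 = True: x3 = False.
(x3 OR NOT x1) with x3 = False leaves only NOT x1, so x1 = False.
(x1 OR NOT x5) with x1 = False leaves only NOT x5, so x5 = False.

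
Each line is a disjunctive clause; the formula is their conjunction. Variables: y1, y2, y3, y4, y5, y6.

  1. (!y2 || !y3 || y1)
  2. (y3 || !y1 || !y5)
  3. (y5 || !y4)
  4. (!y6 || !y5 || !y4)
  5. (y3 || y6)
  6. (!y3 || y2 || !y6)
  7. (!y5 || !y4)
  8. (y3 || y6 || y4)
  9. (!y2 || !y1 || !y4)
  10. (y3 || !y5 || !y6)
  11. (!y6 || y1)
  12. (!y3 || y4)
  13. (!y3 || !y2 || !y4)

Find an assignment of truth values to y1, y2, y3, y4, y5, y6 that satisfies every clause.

Try y1 = True.
Set y2 = False and propagate.
Set y3 = False and propagate.
  then y5 is forced to False.
  then y4 is forced to False.
  then y6 is forced to True.

y1=True  y2=False  y3=False  y4=False  y5=False  y6=True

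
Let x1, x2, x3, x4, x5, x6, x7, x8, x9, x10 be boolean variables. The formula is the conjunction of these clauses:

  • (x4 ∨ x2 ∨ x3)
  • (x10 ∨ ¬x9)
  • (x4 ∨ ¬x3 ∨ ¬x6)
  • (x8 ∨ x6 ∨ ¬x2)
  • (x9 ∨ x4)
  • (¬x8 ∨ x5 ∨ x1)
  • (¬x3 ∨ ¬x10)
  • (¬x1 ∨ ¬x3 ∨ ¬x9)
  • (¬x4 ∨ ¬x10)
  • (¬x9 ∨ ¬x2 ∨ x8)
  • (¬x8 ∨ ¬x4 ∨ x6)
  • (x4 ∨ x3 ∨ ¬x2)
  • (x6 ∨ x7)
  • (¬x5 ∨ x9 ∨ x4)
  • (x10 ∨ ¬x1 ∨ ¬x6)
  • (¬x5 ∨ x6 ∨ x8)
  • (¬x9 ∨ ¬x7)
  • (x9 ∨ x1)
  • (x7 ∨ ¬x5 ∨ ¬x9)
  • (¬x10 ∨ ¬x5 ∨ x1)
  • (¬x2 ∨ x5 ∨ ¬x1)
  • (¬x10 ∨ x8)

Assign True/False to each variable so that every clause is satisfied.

Branch on x1: take x1 = True.
Set x2 = False and propagate.
The remaining clauses are satisfied by x3 = True, x4 = True, x5 = False, x6 = False, x7 = True, x8 = False, x9 = False, x10 = False.
Every clause has at least one true literal under this assignment.

x1 = True, x2 = False, x3 = True, x4 = True, x5 = False, x6 = False, x7 = True, x8 = False, x9 = False, x10 = False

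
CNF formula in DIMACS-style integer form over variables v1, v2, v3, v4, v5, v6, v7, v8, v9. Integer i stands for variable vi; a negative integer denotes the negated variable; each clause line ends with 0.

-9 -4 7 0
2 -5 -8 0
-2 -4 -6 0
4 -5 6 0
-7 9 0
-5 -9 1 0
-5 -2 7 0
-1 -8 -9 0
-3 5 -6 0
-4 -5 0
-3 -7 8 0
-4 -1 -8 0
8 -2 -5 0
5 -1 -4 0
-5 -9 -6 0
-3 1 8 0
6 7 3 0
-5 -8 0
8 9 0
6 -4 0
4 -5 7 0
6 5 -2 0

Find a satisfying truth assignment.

v1=1, v2=1, v3=0, v4=0, v5=0, v6=1, v7=0, v8=0, v9=1

Branch on v1: take v1 = True.
Branch on v2: take v2 = True.
The remaining clauses are satisfied by v3 = False, v4 = False, v5 = False, v6 = True, v7 = False, v8 = False, v9 = True.
Every clause has at least one true literal under this assignment.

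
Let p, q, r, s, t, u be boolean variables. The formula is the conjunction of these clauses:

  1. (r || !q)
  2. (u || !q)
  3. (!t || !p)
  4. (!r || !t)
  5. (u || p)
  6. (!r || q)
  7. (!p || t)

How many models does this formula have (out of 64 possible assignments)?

6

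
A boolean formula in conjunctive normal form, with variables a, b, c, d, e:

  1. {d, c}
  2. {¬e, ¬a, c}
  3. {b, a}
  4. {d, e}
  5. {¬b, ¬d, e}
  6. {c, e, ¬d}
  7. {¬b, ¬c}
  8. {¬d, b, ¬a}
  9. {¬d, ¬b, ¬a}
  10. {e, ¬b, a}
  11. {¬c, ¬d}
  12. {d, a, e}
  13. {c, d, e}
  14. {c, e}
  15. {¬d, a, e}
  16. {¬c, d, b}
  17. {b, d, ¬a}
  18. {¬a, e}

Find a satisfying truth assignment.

a=0, b=1, c=0, d=1, e=1

Check each clause:
  1. {c, d} — d is true.
  2. {¬a, c, ¬e} — ¬a is true.
  3. {b, a} — b is true.
  4. {d, e} — d is true.
  5. {¬d, ¬b, e} — e is true.
  6. {c, e, ¬d} — e is true.
  7. {¬b, ¬c} — ¬c is true.
  8. {¬d, ¬a, b} — b is true.
  9. {¬a, ¬b, ¬d} — ¬a is true.
  10. {¬b, a, e} — e is true.
  11. {¬c, ¬d} — ¬c is true.
  12. {a, d, e} — d is true.
  13. {d, c, e} — d is true.
  14. {e, c} — e is true.
  15. {¬d, e, a} — e is true.
  16. {b, ¬c, d} — b is true.
  17. {¬a, d, b} — b is true.
  18. {e, ¬a} — e is true.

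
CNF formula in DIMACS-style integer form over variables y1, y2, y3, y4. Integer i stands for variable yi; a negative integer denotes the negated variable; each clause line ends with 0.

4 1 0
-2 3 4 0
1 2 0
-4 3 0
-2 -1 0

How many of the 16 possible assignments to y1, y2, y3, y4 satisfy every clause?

4

Satisfying assignments:
  y1=0 y2=1 y3=1 y4=1
  y1=1 y2=0 y3=0 y4=0
  y1=1 y2=0 y3=1 y4=0
  y1=1 y2=0 y3=1 y4=1
Count: 4.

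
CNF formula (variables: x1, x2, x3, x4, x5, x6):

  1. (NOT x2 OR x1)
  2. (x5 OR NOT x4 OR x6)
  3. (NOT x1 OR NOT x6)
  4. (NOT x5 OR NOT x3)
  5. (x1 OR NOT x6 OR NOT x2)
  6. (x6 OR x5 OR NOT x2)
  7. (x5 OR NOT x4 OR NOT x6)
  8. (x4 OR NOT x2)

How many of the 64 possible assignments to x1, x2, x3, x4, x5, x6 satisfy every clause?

13

Split on x6, then x2.
  x6=T, x2=T: a clause becomes empty — 0.
  x6=T, x2=F: remaining (x1,x3,x4,x5) ∈ {(F,F,F,F); (F,F,F,T); (F,F,T,T); (F,T,F,F)} — 4.
  x6=F, x2=T: remaining (x1,x3,x4,x5) ∈ {(T,F,T,T)} — 1.
  x6=F, x2=F: x1 free; 4 ways for (x3,x4,x5) × 2^1 = 8.
Total: 0 + 4 + 1 + 8 = 13.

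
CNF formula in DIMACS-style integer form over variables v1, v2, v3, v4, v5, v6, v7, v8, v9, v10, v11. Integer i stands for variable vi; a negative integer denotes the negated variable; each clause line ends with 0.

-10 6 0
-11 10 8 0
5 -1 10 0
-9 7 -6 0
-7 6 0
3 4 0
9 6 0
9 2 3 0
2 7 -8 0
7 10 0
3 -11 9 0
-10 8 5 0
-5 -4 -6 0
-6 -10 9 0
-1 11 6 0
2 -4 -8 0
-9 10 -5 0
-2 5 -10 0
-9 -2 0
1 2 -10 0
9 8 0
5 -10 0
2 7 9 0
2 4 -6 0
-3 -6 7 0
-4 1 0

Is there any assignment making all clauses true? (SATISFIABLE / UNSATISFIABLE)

SATISFIABLE

Set v1 = True and propagate.
For the remaining variables, v2 = True, v3 = True, v4 = False, v5 = True, v6 = True, v7 = True, v8 = True, v9 = False, v10 = False, v11 = False works.
Every clause has at least one true literal under this assignment.
So v1 = T, v2 = T, v3 = T, v4 = F, v5 = T, v6 = T, v7 = T, v8 = T, v9 = F, v10 = F, v11 = F is a satisfying assignment.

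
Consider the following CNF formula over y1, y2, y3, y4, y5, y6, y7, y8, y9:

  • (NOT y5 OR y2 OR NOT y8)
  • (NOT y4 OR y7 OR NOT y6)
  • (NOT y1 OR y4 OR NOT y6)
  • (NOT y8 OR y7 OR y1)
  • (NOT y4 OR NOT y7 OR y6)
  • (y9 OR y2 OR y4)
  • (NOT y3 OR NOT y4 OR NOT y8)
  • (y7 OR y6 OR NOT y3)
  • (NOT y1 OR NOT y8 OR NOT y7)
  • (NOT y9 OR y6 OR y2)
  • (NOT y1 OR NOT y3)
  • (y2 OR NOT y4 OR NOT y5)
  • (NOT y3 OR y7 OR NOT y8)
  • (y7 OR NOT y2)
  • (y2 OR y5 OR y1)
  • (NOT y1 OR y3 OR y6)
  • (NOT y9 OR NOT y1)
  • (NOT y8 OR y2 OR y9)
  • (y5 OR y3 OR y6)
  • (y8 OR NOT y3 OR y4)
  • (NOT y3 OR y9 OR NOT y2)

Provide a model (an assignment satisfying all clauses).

Try y1 = False.
The remaining clauses are satisfied by y2 = True, y3 = False, y4 = True, y5 = False, y6 = True, y7 = True, y8 = False, y9 = True.
Every clause has at least one true literal under this assignment.
Check each clause:
  1. (y2 OR NOT y8 OR NOT y5) — NOT y8 is true.
  2. (NOT y4 OR y7 OR NOT y6) — y7 is true.
  3. (NOT y1 OR NOT y6 OR y4) — y4 is true.
  4. (y7 OR NOT y8 OR y1) — NOT y8 is true.
  5. (NOT y4 OR y6 OR NOT y7) — y6 is true.
  6. (y9 OR y2 OR y4) — y9 is true.
  7. (NOT y3 OR NOT y8 OR NOT y4) — NOT y8 is true.
  8. (y6 OR y7 OR NOT y3) — NOT y3 is true.
  9. (NOT y7 OR NOT y8 OR NOT y1) — NOT y8 is true.
  10. (NOT y9 OR y2 OR y6) — y2 is true.
  11. (NOT y3 OR NOT y1) — NOT y3 is true.
  12. (NOT y4 OR y2 OR NOT y5) — y2 is true.
  13. (y7 OR NOT y3 OR NOT y8) — NOT y8 is true.
  14. (NOT y2 OR y7) — y7 is true.
  15. (y5 OR y2 OR y1) — y2 is true.
  16. (y6 OR y3 OR NOT y1) — NOT y1 is true.
  17. (NOT y1 OR NOT y9) — NOT y1 is true.
  18. (y2 OR y9 OR NOT y8) — NOT y8 is true.
  19. (y5 OR y6 OR y3) — y6 is true.
  20. (y8 OR y4 OR NOT y3) — y4 is true.
  21. (y9 OR NOT y3 OR NOT y2) — y9 is true.

y1=0, y2=1, y3=0, y4=1, y5=0, y6=1, y7=1, y8=0, y9=1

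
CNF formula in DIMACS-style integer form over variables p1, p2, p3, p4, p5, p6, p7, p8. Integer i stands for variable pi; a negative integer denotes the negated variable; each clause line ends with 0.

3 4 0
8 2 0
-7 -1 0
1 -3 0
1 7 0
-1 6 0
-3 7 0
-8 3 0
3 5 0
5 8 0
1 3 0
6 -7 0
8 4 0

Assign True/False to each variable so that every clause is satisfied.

p1 = True, p2 = True, p3 = False, p4 = True, p5 = True, p6 = True, p7 = False, p8 = False

Pure literal: p2 appears only positively; assign p2 = True.
Pure literal: p4 appears only positively; assign p4 = True.
Set p1 = True and propagate.
  then p7 is forced to False.
  then p6 is forced to True.
  then p3 is forced to False.
  then p8 is forced to False.
  then p5 is forced to True.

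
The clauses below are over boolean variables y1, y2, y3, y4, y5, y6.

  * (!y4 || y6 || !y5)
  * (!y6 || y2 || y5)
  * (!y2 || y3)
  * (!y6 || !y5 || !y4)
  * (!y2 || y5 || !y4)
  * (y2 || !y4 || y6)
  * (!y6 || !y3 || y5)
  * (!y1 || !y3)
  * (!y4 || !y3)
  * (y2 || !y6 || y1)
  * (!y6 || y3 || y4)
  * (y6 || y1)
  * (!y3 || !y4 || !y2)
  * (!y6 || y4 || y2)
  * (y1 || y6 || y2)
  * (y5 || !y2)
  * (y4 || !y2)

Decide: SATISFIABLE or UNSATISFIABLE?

Try y1 = True.
  then y3 is forced to False.
  then y2 is forced to False.
Branch on y4: take y4 = False.
  then y6 is forced to False.
y5 is now unconstrained; take y5 = False.
So y1=T, y2=F, y3=F, y4=F, y5=F, y6=F is a satisfying assignment.

SATISFIABLE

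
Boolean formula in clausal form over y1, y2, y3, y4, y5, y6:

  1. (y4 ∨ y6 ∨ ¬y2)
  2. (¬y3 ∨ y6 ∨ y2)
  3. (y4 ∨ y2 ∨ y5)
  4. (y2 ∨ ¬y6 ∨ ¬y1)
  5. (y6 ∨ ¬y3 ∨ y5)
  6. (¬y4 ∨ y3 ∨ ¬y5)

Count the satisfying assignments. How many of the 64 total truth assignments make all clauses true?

27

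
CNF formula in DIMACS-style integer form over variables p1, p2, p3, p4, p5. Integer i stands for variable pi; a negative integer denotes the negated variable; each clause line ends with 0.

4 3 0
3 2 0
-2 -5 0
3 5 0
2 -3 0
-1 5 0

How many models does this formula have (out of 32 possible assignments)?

2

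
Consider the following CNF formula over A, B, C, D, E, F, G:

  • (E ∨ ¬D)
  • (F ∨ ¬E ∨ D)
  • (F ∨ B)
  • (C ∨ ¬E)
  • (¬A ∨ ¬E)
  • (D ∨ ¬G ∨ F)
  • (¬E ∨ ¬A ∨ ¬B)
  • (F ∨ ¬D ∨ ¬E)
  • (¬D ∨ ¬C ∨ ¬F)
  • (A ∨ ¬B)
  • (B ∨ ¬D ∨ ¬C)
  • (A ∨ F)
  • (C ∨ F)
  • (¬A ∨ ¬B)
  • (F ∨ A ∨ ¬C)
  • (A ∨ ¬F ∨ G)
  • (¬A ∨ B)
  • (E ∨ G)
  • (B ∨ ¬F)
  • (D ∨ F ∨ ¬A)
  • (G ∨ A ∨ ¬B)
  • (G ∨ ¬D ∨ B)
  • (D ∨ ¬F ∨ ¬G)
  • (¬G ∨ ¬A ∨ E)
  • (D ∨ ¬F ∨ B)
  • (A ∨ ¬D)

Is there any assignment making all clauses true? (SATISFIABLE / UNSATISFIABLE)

UNSATISFIABLE

F = True:
  propagation gives B=True, A=True; an empty clause results — contradiction.
F = False:
  propagation gives B=True, A=True; an empty clause results — contradiction.
Every branch closes, so no satisfying assignment exists.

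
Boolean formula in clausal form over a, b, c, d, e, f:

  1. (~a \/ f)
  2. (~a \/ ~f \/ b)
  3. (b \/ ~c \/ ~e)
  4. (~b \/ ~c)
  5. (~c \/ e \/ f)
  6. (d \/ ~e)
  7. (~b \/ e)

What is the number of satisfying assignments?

11

Case analysis on b and e:
  b=T, e=T: remaining (a,c,d,f) ∈ {(F,F,T,F); (F,F,T,T); (T,F,T,T)} — 3.
  b=T, e=F: a clause becomes empty — 0.
  b=F, e=T: remaining (a,c,d,f) ∈ {(F,F,T,F); (F,F,T,T)} — 2.
  b=F, e=F: d free; 3 ways for (a,c,f) × 2^1 = 6.
Total: 3 + 0 + 2 + 6 = 11.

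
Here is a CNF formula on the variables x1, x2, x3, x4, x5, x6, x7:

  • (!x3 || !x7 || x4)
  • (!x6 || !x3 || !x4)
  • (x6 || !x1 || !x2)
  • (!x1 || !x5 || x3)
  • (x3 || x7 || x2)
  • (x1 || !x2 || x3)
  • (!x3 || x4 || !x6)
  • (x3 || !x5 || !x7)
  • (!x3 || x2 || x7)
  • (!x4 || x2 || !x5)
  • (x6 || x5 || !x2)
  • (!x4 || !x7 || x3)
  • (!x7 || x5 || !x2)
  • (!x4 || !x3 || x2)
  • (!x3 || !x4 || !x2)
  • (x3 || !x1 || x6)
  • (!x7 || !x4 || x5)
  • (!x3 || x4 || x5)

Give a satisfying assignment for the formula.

Branch on x1: take x1 = True.
Branch on x2: take x2 = True.
  then x6 is forced to True.
The remaining clauses are satisfied by x3 = False, x4 = False, x5 = False, x7 = False.
Check each clause:
  1. (!x7 || x4 || !x3) — !x7 is true.
  2. (!x6 || !x3 || !x4) — !x4 is true.
  3. (!x1 || x6 || !x2) — x6 is true.
  4. (!x1 || !x5 || x3) — !x5 is true.
  5. (x2 || x3 || x7) — x2 is true.
  6. (x3 || x1 || !x2) — x1 is true.
  7. (!x6 || x4 || !x3) — !x3 is true.
  8. (!x5 || !x7 || x3) — !x7 is true.
  9. (!x3 || x2 || x7) — x2 is true.
  10. (!x4 || !x5 || x2) — x2 is true.
  11. (!x2 || x6 || x5) — x6 is true.
  12. (!x7 || x3 || !x4) — !x7 is true.
  13. (!x2 || x5 || !x7) — !x7 is true.
  14. (x2 || !x3 || !x4) — x2 is true.
  15. (!x2 || !x3 || !x4) — !x4 is true.
  16. (x6 || !x1 || x3) — x6 is true.
  17. (x5 || !x4 || !x7) — !x7 is true.
  18. (!x3 || x5 || x4) — !x3 is true.

x1 = T, x2 = T, x3 = F, x4 = F, x5 = F, x6 = T, x7 = F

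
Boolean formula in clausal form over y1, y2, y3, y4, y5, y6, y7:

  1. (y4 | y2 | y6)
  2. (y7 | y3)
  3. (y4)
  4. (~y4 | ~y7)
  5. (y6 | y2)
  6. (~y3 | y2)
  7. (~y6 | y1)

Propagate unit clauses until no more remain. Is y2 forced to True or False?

(y4) is a unit clause: y4 = True.
(~y7 | ~y4): since y4 = True, the clause reduces to (~y7). y7 = False.
(y7 | y3) with y7 = False leaves only y3, so y3 = True.
(y2 | ~y3): since y3 = True, the clause reduces to (y2). y2 = True.

True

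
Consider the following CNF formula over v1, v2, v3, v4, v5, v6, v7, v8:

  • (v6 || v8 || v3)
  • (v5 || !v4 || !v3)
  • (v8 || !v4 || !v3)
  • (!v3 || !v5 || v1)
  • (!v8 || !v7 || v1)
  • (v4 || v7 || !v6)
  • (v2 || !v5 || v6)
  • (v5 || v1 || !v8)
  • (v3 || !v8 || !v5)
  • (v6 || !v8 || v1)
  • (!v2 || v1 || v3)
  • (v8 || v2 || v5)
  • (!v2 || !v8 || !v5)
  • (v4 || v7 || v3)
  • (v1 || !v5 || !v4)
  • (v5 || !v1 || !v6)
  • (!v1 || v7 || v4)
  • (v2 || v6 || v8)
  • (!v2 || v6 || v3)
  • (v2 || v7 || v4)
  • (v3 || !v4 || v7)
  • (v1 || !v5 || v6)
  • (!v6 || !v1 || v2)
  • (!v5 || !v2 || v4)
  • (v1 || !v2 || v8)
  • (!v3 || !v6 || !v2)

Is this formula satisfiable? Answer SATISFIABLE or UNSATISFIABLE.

SATISFIABLE

Branch on v1: take v1 = True.
Set v2 = True and propagate.
For the remaining variables, v3 = True, v4 = False, v5 = False, v6 = False, v7 = True, v8 = True works.
So v1 = True  v2 = True  v3 = True  v4 = False  v5 = False  v6 = False  v7 = True  v8 = True is a satisfying assignment.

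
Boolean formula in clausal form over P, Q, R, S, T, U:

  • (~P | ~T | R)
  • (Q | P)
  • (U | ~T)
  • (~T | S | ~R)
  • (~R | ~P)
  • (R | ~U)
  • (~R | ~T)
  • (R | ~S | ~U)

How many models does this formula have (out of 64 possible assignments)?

10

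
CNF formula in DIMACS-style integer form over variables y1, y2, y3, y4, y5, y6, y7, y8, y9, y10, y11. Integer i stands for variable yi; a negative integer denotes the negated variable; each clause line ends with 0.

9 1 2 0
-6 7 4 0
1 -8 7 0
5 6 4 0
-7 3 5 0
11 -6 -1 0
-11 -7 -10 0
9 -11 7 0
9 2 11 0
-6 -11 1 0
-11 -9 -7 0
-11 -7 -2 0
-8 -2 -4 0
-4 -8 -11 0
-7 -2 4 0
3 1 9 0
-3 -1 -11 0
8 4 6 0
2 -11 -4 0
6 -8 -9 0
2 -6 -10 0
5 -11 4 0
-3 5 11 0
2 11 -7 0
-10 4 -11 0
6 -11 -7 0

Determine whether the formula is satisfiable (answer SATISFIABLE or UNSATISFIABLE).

y10 occurs only negated in the remaining clauses — set y10 = False.
Set y1 = True and propagate.
Branch on y2: take y2 = True.
Branch on y3: take y3 = False.
For the remaining variables, y4 = True, y5 = False, y6 = False, y7 = False, y8 = False, y9 = True, y11 = False works.
So y1=T, y2=T, y3=F, y4=T, y5=F, y6=F, y7=F, y8=F, y9=T, y10=F, y11=F is a satisfying assignment.

SATISFIABLE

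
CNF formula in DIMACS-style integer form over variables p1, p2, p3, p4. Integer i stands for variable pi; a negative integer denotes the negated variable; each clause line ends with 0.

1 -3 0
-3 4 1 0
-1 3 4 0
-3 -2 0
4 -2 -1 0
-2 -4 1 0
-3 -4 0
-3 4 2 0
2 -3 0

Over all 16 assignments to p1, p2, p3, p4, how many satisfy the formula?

5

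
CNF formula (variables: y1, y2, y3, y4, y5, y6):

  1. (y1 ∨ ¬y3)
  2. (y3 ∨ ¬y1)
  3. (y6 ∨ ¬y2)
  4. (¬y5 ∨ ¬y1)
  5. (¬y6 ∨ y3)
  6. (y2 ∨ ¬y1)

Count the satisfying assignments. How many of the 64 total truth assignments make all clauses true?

Satisfying assignments:
  y1=0 y2=0 y3=0 y4=0 y5=0 y6=0
  y1=0 y2=0 y3=0 y4=0 y5=1 y6=0
  y1=0 y2=0 y3=0 y4=1 y5=0 y6=0
  y1=0 y2=0 y3=0 y4=1 y5=1 y6=0
  y1=1 y2=1 y3=1 y4=0 y5=0 y6=1
  y1=1 y2=1 y3=1 y4=1 y5=0 y6=1
Count: 6.

6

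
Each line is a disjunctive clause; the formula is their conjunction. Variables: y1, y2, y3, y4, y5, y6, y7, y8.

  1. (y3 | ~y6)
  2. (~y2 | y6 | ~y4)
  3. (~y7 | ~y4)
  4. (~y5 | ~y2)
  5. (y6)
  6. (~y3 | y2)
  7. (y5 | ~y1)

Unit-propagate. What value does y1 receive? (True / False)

Unit clause (y6) sets y6 = True.
In (~y6 | y3), ~y6 is now false; y3 must hold, so y3 = True.
From (~y3 | y2) and y3 = True: y2 = True.
(~y5 | ~y2): since y2 = True, the clause reduces to (~y5). y5 = False.
(~y1 | y5) with y5 = False leaves only ~y1, so y1 = False.

False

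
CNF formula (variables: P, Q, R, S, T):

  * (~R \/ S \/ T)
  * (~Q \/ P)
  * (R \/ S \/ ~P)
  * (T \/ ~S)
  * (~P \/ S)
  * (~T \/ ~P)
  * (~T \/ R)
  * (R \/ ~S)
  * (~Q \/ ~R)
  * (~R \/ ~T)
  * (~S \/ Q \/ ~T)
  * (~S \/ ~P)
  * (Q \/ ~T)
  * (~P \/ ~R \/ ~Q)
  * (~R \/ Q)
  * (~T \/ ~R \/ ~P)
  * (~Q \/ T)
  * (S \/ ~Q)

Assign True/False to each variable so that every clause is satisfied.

P=0, Q=0, R=0, S=0, T=0

Try P = False.
  then Q is forced to False.
  then T is forced to False.
  then S is forced to False.
  then R is forced to False.
Check each clause:
  1. (~R \/ S \/ T) — ~R is true.
  2. (~Q \/ P) — ~Q is true.
  3. (~P \/ S \/ R) — ~P is true.
  4. (T \/ ~S) — ~S is true.
  5. (~P \/ S) — ~P is true.
  6. (~T \/ ~P) — ~T is true.
  7. (R \/ ~T) — ~T is true.
  8. (~S \/ R) — ~S is true.
  9. (~Q \/ ~R) — ~R is true.
  10. (~T \/ ~R) — ~T is true.
  11. (Q \/ ~S \/ ~T) — ~T is true.
  12. (~S \/ ~P) — ~S is true.
  13. (Q \/ ~T) — ~T is true.
  14. (~Q \/ ~R \/ ~P) — ~R is true.
  15. (Q \/ ~R) — ~R is true.
  16. (~R \/ ~T \/ ~P) — ~T is true.
  17. (~Q \/ T) — ~Q is true.
  18. (~Q \/ S) — ~Q is true.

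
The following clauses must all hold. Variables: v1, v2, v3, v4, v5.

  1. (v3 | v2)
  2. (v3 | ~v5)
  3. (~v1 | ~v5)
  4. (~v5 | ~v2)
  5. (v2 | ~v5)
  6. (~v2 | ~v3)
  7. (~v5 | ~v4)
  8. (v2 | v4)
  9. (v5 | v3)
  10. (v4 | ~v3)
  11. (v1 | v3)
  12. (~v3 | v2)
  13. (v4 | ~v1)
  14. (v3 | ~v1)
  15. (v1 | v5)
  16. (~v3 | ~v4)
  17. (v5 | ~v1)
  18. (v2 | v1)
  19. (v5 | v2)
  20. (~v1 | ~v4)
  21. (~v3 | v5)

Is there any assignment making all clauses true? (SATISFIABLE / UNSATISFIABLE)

UNSATISFIABLE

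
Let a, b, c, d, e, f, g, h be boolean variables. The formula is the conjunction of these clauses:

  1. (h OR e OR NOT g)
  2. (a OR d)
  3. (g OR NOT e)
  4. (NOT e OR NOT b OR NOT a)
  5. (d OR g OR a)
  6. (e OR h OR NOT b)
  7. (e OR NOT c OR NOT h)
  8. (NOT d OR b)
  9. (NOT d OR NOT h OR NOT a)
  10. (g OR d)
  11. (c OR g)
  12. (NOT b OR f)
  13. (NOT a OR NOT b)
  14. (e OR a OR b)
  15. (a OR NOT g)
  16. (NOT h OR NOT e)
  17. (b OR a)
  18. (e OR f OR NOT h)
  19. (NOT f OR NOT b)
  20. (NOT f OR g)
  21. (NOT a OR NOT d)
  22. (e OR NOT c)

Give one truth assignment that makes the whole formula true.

a=T, b=F, c=F, d=F, e=T, f=T, g=T, h=F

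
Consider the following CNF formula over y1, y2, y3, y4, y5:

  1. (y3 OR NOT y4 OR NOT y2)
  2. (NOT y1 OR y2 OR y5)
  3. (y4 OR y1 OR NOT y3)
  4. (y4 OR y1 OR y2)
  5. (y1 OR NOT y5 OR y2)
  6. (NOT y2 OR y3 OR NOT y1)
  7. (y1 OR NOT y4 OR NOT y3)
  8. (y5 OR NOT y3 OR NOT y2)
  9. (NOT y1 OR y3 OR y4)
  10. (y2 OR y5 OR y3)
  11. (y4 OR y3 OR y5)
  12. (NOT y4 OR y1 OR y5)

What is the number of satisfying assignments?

6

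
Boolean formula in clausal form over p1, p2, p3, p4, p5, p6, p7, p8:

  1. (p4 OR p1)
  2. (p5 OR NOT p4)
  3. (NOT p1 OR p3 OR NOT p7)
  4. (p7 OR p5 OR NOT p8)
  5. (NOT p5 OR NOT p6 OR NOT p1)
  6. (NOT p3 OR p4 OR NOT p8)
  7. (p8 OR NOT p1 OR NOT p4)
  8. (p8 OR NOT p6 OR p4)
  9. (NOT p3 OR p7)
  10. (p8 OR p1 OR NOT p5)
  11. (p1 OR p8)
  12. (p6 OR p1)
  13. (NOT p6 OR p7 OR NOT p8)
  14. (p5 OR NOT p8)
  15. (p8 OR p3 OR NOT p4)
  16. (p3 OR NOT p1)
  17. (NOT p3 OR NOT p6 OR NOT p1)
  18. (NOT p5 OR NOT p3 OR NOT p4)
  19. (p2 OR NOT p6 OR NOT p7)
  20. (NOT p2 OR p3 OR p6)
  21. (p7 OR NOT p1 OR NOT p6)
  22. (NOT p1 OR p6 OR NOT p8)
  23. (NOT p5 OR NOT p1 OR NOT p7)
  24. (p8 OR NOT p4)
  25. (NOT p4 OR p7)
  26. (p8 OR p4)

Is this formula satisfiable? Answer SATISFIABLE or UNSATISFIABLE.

Set p1 = False and propagate.
  then p4 is forced to True.
  then p5 is forced to True.
  then p8 is forced to True.
  then p6 is forced to True.
  then p7 is forced to True.
  then p3 is forced to False.
  then p2 is forced to True.
So p1=F, p2=T, p3=F, p4=T, p5=T, p6=T, p7=T, p8=T is a satisfying assignment.

SATISFIABLE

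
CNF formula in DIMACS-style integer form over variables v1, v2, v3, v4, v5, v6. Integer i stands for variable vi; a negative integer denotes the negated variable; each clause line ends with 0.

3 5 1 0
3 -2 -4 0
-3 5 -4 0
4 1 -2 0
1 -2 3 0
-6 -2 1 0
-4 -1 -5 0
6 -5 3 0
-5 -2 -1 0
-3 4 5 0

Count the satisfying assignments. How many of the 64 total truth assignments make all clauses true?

16

Split on v1, then v3.
  v1=T, v3=T: remaining (v2,v4,v5,v6) ∈ {(F,F,T,F); (F,F,T,T)} — 2.
  v1=T, v3=F: 7 of the 16 assignments to (v2,v4,v5,v6) work.
  v1=F, v3=T: 5 of the 16 assignments to (v2,v4,v5,v6) work.
  v1=F, v3=F: remaining (v2,v4,v5,v6) ∈ {(F,F,T,T); (F,T,T,T)} — 2.
Total: 2 + 7 + 5 + 2 = 16.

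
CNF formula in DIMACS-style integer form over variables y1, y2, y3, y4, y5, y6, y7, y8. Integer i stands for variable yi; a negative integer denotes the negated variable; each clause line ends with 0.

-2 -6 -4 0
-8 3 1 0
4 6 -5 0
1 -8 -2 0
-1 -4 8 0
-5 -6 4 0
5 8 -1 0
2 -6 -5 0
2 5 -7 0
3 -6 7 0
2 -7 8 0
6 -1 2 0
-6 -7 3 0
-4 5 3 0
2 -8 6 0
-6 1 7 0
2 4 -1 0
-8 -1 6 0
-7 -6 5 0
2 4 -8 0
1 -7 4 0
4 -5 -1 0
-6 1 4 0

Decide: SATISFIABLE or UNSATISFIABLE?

SATISFIABLE

Set y1 = False and propagate.
For the remaining variables, y2 = True, y3 = False, y4 = False, y5 = False, y6 = False, y7 = False, y8 = False works.
So y1=False  y2=True  y3=False  y4=False  y5=False  y6=False  y7=False  y8=False is a satisfying assignment.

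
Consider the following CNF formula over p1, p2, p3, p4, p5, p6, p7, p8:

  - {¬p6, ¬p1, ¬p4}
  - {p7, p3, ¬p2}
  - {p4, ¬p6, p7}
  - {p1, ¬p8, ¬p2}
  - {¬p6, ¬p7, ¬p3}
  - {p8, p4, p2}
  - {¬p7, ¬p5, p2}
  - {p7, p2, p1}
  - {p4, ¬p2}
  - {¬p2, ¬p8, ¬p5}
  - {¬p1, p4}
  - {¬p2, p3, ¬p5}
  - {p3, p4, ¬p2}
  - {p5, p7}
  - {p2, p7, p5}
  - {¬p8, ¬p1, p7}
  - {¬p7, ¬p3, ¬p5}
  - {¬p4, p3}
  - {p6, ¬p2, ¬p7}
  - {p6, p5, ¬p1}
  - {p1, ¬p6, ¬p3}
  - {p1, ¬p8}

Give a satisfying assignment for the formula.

Branch on p1: take p1 = True.
  then p4 is forced to True.
  then p6 is forced to False.
  then p3 is forced to True.
  then p5 is forced to True.
  then p7 is forced to False.
  then p8 is forced to False.
p2 is now unconstrained; take p2 = False.
Every clause has at least one true literal under this assignment.

p1 = True, p2 = False, p3 = True, p4 = True, p5 = True, p6 = False, p7 = False, p8 = False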